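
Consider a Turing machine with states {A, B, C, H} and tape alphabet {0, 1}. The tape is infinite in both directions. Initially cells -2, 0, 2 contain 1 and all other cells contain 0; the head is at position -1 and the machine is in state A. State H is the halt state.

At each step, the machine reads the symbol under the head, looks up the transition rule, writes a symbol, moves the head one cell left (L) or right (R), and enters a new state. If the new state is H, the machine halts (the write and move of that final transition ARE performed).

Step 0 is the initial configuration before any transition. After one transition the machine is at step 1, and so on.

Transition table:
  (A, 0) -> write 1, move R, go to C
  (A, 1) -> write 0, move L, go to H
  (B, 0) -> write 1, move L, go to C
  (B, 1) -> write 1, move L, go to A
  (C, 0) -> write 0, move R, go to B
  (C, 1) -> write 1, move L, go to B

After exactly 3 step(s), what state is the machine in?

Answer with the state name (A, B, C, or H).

Answer: A

Derivation:
Step 1: in state A at pos -1, read 0 -> (A,0)->write 1,move R,goto C. Now: state=C, head=0, tape[-3..3]=0111010 (head:    ^)
Step 2: in state C at pos 0, read 1 -> (C,1)->write 1,move L,goto B. Now: state=B, head=-1, tape[-3..3]=0111010 (head:   ^)
Step 3: in state B at pos -1, read 1 -> (B,1)->write 1,move L,goto A. Now: state=A, head=-2, tape[-3..3]=0111010 (head:  ^)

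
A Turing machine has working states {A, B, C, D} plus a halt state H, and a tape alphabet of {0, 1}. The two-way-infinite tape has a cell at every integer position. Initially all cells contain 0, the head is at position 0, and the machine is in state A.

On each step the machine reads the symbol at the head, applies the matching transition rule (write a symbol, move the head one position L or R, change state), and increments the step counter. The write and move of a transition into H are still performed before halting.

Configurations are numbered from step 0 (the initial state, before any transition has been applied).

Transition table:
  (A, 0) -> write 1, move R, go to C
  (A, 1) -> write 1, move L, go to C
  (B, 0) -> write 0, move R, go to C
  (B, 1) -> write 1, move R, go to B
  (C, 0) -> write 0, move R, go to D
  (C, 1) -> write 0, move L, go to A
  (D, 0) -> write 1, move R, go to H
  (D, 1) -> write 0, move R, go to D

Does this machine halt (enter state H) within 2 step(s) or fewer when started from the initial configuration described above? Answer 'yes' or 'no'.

Step 1: in state A at pos 0, read 0 -> (A,0)->write 1,move R,goto C. Now: state=C, head=1, tape[-1..2]=0100 (head:   ^)
Step 2: in state C at pos 1, read 0 -> (C,0)->write 0,move R,goto D. Now: state=D, head=2, tape[-1..3]=01000 (head:    ^)
After 2 step(s): state = D (not H) -> not halted within 2 -> no

Answer: no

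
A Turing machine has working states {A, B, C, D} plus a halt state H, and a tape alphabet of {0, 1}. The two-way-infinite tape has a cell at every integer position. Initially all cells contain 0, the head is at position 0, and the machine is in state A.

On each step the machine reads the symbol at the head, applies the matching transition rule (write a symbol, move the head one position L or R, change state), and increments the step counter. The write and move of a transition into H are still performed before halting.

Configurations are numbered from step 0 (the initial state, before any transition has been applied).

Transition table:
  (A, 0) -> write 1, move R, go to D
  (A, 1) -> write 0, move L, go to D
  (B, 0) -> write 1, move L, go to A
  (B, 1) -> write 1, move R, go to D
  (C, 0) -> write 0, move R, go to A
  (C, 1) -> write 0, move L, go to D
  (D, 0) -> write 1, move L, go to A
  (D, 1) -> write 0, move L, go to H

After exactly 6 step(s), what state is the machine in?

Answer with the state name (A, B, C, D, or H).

Answer: H

Derivation:
Step 1: in state A at pos 0, read 0 -> (A,0)->write 1,move R,goto D. Now: state=D, head=1, tape[-1..2]=0100 (head:   ^)
Step 2: in state D at pos 1, read 0 -> (D,0)->write 1,move L,goto A. Now: state=A, head=0, tape[-1..2]=0110 (head:  ^)
Step 3: in state A at pos 0, read 1 -> (A,1)->write 0,move L,goto D. Now: state=D, head=-1, tape[-2..2]=00010 (head:  ^)
Step 4: in state D at pos -1, read 0 -> (D,0)->write 1,move L,goto A. Now: state=A, head=-2, tape[-3..2]=001010 (head:  ^)
Step 5: in state A at pos -2, read 0 -> (A,0)->write 1,move R,goto D. Now: state=D, head=-1, tape[-3..2]=011010 (head:   ^)
Step 6: in state D at pos -1, read 1 -> (D,1)->write 0,move L,goto H. Now: state=H, head=-2, tape[-3..2]=010010 (head:  ^)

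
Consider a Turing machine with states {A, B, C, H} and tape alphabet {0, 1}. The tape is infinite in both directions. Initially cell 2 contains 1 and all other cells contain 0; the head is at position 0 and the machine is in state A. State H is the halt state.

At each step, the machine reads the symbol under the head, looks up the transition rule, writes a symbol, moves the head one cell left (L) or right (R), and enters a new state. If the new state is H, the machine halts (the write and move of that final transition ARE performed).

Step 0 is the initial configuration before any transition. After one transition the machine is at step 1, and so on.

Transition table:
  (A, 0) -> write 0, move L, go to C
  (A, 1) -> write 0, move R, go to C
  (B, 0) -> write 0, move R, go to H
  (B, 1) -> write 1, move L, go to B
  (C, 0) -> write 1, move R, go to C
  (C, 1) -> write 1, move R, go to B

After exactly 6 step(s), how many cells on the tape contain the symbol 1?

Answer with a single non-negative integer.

Step 1: in state A at pos 0, read 0 -> (A,0)->write 0,move L,goto C. Now: state=C, head=-1, tape[-2..3]=000010 (head:  ^)
Step 2: in state C at pos -1, read 0 -> (C,0)->write 1,move R,goto C. Now: state=C, head=0, tape[-2..3]=010010 (head:   ^)
Step 3: in state C at pos 0, read 0 -> (C,0)->write 1,move R,goto C. Now: state=C, head=1, tape[-2..3]=011010 (head:    ^)
Step 4: in state C at pos 1, read 0 -> (C,0)->write 1,move R,goto C. Now: state=C, head=2, tape[-2..3]=011110 (head:     ^)
Step 5: in state C at pos 2, read 1 -> (C,1)->write 1,move R,goto B. Now: state=B, head=3, tape[-2..4]=0111100 (head:      ^)
Step 6: in state B at pos 3, read 0 -> (B,0)->write 0,move R,goto H. Now: state=H, head=4, tape[-2..5]=01111000 (head:       ^)
Cells containing 1 after step 6: {-1, 0, 1, 2} -> 4 cell(s)

Answer: 4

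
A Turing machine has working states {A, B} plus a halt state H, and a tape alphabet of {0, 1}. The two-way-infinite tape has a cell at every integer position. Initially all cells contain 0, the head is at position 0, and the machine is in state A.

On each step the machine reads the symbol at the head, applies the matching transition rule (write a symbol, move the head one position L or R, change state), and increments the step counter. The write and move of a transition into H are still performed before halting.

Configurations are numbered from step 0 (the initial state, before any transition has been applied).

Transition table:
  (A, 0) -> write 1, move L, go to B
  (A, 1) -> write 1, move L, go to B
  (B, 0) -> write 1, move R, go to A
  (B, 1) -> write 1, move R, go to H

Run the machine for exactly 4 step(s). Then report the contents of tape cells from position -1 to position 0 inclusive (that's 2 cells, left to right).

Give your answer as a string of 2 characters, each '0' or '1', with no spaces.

Answer: 11

Derivation:
Step 1: in state A at pos 0, read 0 -> (A,0)->write 1,move L,goto B. Now: state=B, head=-1, tape[-2..1]=0010 (head:  ^)
Step 2: in state B at pos -1, read 0 -> (B,0)->write 1,move R,goto A. Now: state=A, head=0, tape[-2..1]=0110 (head:   ^)
Step 3: in state A at pos 0, read 1 -> (A,1)->write 1,move L,goto B. Now: state=B, head=-1, tape[-2..1]=0110 (head:  ^)
Step 4: in state B at pos -1, read 1 -> (B,1)->write 1,move R,goto H. Now: state=H, head=0, tape[-2..1]=0110 (head:   ^)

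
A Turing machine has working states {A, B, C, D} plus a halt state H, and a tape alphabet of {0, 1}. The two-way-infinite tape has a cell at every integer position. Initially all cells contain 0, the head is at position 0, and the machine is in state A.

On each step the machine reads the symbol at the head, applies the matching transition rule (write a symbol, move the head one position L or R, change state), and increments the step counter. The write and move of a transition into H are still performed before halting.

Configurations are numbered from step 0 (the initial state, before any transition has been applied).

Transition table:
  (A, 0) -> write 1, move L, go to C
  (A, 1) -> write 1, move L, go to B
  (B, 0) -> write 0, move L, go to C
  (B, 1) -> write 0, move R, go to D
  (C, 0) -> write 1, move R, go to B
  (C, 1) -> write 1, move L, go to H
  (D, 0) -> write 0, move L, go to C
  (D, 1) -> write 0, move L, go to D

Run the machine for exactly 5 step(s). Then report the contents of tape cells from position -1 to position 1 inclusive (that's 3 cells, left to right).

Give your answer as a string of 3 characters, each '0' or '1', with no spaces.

Answer: 110

Derivation:
Step 1: in state A at pos 0, read 0 -> (A,0)->write 1,move L,goto C. Now: state=C, head=-1, tape[-2..1]=0010 (head:  ^)
Step 2: in state C at pos -1, read 0 -> (C,0)->write 1,move R,goto B. Now: state=B, head=0, tape[-2..1]=0110 (head:   ^)
Step 3: in state B at pos 0, read 1 -> (B,1)->write 0,move R,goto D. Now: state=D, head=1, tape[-2..2]=01000 (head:    ^)
Step 4: in state D at pos 1, read 0 -> (D,0)->write 0,move L,goto C. Now: state=C, head=0, tape[-2..2]=01000 (head:   ^)
Step 5: in state C at pos 0, read 0 -> (C,0)->write 1,move R,goto B. Now: state=B, head=1, tape[-2..2]=01100 (head:    ^)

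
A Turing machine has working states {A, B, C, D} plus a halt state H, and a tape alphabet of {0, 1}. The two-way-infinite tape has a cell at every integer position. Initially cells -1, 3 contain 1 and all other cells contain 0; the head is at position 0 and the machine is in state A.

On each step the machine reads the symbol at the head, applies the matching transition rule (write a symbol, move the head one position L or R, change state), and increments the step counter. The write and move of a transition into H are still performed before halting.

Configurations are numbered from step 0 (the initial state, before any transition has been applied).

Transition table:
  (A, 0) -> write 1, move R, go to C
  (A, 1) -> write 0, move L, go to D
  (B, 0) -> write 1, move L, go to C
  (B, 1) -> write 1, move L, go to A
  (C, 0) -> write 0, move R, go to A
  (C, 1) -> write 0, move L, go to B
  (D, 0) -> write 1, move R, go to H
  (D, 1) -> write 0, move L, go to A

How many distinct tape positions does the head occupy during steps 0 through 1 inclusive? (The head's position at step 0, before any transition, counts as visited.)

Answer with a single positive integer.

Step 1: in state A at pos 0, read 0 -> (A,0)->write 1,move R,goto C. Now: state=C, head=1, tape[-2..4]=0110010 (head:    ^)
Head positions at steps 0..1: starting at 0, distinct positions visited = {0, 1} -> 2 position(s)

Answer: 2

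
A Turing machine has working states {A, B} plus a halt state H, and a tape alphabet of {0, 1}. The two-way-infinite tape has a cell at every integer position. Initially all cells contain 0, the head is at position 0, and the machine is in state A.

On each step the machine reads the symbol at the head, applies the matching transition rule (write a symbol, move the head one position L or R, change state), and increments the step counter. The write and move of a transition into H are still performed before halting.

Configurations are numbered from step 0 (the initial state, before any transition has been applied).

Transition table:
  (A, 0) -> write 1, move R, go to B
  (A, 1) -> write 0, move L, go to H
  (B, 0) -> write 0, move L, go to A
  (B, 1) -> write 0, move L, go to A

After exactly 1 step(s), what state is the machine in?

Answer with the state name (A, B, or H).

Step 1: in state A at pos 0, read 0 -> (A,0)->write 1,move R,goto B. Now: state=B, head=1, tape[-1..2]=0100 (head:   ^)

Answer: B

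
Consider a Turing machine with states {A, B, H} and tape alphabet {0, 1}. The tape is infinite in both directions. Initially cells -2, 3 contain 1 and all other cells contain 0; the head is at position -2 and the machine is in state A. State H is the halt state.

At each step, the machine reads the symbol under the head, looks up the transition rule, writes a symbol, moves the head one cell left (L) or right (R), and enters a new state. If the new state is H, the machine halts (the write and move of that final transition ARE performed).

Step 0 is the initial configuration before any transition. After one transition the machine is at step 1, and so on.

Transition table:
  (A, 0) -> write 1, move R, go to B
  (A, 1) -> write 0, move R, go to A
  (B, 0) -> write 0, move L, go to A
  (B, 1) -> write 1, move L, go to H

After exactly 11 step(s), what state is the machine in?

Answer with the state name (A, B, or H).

Answer: B

Derivation:
Step 1: in state A at pos -2, read 1 -> (A,1)->write 0,move R,goto A. Now: state=A, head=-1, tape[-3..4]=00000010 (head:   ^)
Step 2: in state A at pos -1, read 0 -> (A,0)->write 1,move R,goto B. Now: state=B, head=0, tape[-3..4]=00100010 (head:    ^)
Step 3: in state B at pos 0, read 0 -> (B,0)->write 0,move L,goto A. Now: state=A, head=-1, tape[-3..4]=00100010 (head:   ^)
Step 4: in state A at pos -1, read 1 -> (A,1)->write 0,move R,goto A. Now: state=A, head=0, tape[-3..4]=00000010 (head:    ^)
Step 5: in state A at pos 0, read 0 -> (A,0)->write 1,move R,goto B. Now: state=B, head=1, tape[-3..4]=00010010 (head:     ^)
Step 6: in state B at pos 1, read 0 -> (B,0)->write 0,move L,goto A. Now: state=A, head=0, tape[-3..4]=00010010 (head:    ^)
Step 7: in state A at pos 0, read 1 -> (A,1)->write 0,move R,goto A. Now: state=A, head=1, tape[-3..4]=00000010 (head:     ^)
Step 8: in state A at pos 1, read 0 -> (A,0)->write 1,move R,goto B. Now: state=B, head=2, tape[-3..4]=00001010 (head:      ^)
Step 9: in state B at pos 2, read 0 -> (B,0)->write 0,move L,goto A. Now: state=A, head=1, tape[-3..4]=00001010 (head:     ^)
Step 10: in state A at pos 1, read 1 -> (A,1)->write 0,move R,goto A. Now: state=A, head=2, tape[-3..4]=00000010 (head:      ^)
Step 11: in state A at pos 2, read 0 -> (A,0)->write 1,move R,goto B. Now: state=B, head=3, tape[-3..4]=00000110 (head:       ^)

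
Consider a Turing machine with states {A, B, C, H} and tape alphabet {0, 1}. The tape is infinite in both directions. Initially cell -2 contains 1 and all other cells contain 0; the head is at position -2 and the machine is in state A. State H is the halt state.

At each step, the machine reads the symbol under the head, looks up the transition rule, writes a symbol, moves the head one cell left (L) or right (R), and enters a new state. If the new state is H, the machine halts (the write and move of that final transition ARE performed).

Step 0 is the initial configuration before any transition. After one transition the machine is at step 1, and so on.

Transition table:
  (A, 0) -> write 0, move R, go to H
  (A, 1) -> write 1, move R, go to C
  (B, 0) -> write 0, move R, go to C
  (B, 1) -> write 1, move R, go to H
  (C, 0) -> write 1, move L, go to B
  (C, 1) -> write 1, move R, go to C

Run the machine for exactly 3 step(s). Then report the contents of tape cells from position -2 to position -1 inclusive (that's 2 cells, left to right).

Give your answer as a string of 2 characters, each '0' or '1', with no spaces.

Answer: 11

Derivation:
Step 1: in state A at pos -2, read 1 -> (A,1)->write 1,move R,goto C. Now: state=C, head=-1, tape[-3..0]=0100 (head:   ^)
Step 2: in state C at pos -1, read 0 -> (C,0)->write 1,move L,goto B. Now: state=B, head=-2, tape[-3..0]=0110 (head:  ^)
Step 3: in state B at pos -2, read 1 -> (B,1)->write 1,move R,goto H. Now: state=H, head=-1, tape[-3..0]=0110 (head:   ^)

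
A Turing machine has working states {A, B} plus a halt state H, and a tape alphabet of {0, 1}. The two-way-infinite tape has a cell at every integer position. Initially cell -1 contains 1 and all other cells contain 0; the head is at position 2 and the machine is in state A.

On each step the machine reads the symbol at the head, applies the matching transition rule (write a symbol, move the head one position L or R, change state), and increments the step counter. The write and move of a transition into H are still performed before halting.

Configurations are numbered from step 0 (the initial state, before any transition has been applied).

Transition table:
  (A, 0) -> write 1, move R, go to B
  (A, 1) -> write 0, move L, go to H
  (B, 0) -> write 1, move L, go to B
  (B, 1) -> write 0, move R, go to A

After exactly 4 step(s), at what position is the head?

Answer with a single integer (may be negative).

Answer: 2

Derivation:
Step 1: in state A at pos 2, read 0 -> (A,0)->write 1,move R,goto B. Now: state=B, head=3, tape[-2..4]=0100100 (head:      ^)
Step 2: in state B at pos 3, read 0 -> (B,0)->write 1,move L,goto B. Now: state=B, head=2, tape[-2..4]=0100110 (head:     ^)
Step 3: in state B at pos 2, read 1 -> (B,1)->write 0,move R,goto A. Now: state=A, head=3, tape[-2..4]=0100010 (head:      ^)
Step 4: in state A at pos 3, read 1 -> (A,1)->write 0,move L,goto H. Now: state=H, head=2, tape[-2..4]=0100000 (head:     ^)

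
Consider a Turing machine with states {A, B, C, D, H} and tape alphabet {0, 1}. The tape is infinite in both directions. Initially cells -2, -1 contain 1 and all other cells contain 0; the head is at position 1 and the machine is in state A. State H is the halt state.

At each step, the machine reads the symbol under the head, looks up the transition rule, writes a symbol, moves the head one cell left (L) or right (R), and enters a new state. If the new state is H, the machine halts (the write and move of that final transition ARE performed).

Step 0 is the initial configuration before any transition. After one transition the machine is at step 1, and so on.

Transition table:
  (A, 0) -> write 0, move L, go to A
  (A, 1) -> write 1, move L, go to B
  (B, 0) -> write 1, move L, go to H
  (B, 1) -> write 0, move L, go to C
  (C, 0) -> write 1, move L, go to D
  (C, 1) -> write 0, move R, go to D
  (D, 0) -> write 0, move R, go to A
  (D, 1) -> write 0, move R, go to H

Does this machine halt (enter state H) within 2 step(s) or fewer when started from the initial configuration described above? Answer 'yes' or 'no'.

Answer: no

Derivation:
Step 1: in state A at pos 1, read 0 -> (A,0)->write 0,move L,goto A. Now: state=A, head=0, tape[-3..2]=011000 (head:    ^)
Step 2: in state A at pos 0, read 0 -> (A,0)->write 0,move L,goto A. Now: state=A, head=-1, tape[-3..2]=011000 (head:   ^)
After 2 step(s): state = A (not H) -> not halted within 2 -> no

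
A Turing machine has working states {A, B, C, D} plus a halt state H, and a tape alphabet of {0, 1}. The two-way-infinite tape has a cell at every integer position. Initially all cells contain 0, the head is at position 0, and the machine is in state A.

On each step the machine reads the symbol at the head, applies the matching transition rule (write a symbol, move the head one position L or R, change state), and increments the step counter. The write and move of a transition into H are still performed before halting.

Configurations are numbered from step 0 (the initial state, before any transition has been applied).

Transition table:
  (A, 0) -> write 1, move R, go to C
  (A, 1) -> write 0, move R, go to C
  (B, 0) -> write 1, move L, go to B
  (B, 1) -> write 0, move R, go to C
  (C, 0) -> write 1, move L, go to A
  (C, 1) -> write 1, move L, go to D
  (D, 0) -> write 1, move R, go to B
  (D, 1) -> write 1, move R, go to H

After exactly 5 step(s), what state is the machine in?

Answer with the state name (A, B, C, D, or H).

Step 1: in state A at pos 0, read 0 -> (A,0)->write 1,move R,goto C. Now: state=C, head=1, tape[-1..2]=0100 (head:   ^)
Step 2: in state C at pos 1, read 0 -> (C,0)->write 1,move L,goto A. Now: state=A, head=0, tape[-1..2]=0110 (head:  ^)
Step 3: in state A at pos 0, read 1 -> (A,1)->write 0,move R,goto C. Now: state=C, head=1, tape[-1..2]=0010 (head:   ^)
Step 4: in state C at pos 1, read 1 -> (C,1)->write 1,move L,goto D. Now: state=D, head=0, tape[-1..2]=0010 (head:  ^)
Step 5: in state D at pos 0, read 0 -> (D,0)->write 1,move R,goto B. Now: state=B, head=1, tape[-1..2]=0110 (head:   ^)

Answer: B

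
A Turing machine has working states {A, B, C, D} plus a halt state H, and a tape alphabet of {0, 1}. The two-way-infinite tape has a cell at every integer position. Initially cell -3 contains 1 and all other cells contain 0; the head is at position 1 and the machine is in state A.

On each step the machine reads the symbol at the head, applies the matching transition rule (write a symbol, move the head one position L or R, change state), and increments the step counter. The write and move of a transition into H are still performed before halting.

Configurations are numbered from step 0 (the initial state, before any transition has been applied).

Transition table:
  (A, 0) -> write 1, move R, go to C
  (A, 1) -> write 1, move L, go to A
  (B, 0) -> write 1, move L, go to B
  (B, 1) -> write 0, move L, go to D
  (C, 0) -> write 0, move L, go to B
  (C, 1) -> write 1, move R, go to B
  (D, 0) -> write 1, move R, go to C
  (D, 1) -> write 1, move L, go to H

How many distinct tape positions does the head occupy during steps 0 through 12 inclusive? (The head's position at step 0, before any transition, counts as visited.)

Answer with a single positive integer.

Answer: 6

Derivation:
Step 1: in state A at pos 1, read 0 -> (A,0)->write 1,move R,goto C. Now: state=C, head=2, tape[-4..3]=01000100 (head:       ^)
Step 2: in state C at pos 2, read 0 -> (C,0)->write 0,move L,goto B. Now: state=B, head=1, tape[-4..3]=01000100 (head:      ^)
Step 3: in state B at pos 1, read 1 -> (B,1)->write 0,move L,goto D. Now: state=D, head=0, tape[-4..3]=01000000 (head:     ^)
Step 4: in state D at pos 0, read 0 -> (D,0)->write 1,move R,goto C. Now: state=C, head=1, tape[-4..3]=01001000 (head:      ^)
Step 5: in state C at pos 1, read 0 -> (C,0)->write 0,move L,goto B. Now: state=B, head=0, tape[-4..3]=01001000 (head:     ^)
Step 6: in state B at pos 0, read 1 -> (B,1)->write 0,move L,goto D. Now: state=D, head=-1, tape[-4..3]=01000000 (head:    ^)
Step 7: in state D at pos -1, read 0 -> (D,0)->write 1,move R,goto C. Now: state=C, head=0, tape[-4..3]=01010000 (head:     ^)
Step 8: in state C at pos 0, read 0 -> (C,0)->write 0,move L,goto B. Now: state=B, head=-1, tape[-4..3]=01010000 (head:    ^)
Step 9: in state B at pos -1, read 1 -> (B,1)->write 0,move L,goto D. Now: state=D, head=-2, tape[-4..3]=01000000 (head:   ^)
Step 10: in state D at pos -2, read 0 -> (D,0)->write 1,move R,goto C. Now: state=C, head=-1, tape[-4..3]=01100000 (head:    ^)
Step 11: in state C at pos -1, read 0 -> (C,0)->write 0,move L,goto B. Now: state=B, head=-2, tape[-4..3]=01100000 (head:   ^)
Step 12: in state B at pos -2, read 1 -> (B,1)->write 0,move L,goto D. Now: state=D, head=-3, tape[-4..3]=01000000 (head:  ^)
Head positions at steps 0..12: starting at 1, distinct positions visited = {-3, -2, -1, 0, 1, 2} -> 6 position(s)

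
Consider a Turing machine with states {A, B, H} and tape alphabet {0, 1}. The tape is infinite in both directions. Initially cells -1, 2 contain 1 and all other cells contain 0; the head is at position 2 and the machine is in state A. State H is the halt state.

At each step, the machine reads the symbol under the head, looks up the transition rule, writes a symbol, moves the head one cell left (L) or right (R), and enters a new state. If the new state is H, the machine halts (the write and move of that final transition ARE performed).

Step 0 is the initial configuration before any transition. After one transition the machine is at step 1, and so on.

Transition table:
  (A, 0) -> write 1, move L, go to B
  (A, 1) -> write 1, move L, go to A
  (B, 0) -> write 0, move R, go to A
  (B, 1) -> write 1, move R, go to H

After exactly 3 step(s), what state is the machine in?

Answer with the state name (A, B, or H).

Step 1: in state A at pos 2, read 1 -> (A,1)->write 1,move L,goto A. Now: state=A, head=1, tape[-2..3]=010010 (head:    ^)
Step 2: in state A at pos 1, read 0 -> (A,0)->write 1,move L,goto B. Now: state=B, head=0, tape[-2..3]=010110 (head:   ^)
Step 3: in state B at pos 0, read 0 -> (B,0)->write 0,move R,goto A. Now: state=A, head=1, tape[-2..3]=010110 (head:    ^)

Answer: A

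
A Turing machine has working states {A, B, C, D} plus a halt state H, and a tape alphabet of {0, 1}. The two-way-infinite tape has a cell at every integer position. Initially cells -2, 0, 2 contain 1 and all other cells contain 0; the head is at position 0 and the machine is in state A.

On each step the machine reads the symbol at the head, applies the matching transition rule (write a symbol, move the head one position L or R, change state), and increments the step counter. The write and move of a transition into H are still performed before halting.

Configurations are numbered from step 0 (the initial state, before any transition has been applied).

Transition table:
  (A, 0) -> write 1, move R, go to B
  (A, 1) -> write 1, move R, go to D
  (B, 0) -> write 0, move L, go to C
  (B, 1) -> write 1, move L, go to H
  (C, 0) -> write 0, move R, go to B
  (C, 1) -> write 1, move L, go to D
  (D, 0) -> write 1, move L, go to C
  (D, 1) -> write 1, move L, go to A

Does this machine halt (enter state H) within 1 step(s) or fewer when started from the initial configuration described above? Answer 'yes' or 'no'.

Step 1: in state A at pos 0, read 1 -> (A,1)->write 1,move R,goto D. Now: state=D, head=1, tape[-3..3]=0101010 (head:     ^)
After 1 step(s): state = D (not H) -> not halted within 1 -> no

Answer: no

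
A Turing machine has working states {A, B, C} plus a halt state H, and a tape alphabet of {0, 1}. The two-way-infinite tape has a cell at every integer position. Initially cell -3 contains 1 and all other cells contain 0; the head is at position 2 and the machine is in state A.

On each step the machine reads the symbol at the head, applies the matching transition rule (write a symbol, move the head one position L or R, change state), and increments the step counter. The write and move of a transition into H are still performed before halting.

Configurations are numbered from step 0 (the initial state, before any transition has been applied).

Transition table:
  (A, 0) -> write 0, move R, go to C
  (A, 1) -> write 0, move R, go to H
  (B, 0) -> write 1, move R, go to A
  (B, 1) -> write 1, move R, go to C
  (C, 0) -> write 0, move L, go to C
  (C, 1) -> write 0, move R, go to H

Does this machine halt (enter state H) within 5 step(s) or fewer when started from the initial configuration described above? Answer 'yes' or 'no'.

Step 1: in state A at pos 2, read 0 -> (A,0)->write 0,move R,goto C. Now: state=C, head=3, tape[-4..4]=010000000 (head:        ^)
Step 2: in state C at pos 3, read 0 -> (C,0)->write 0,move L,goto C. Now: state=C, head=2, tape[-4..4]=010000000 (head:       ^)
Step 3: in state C at pos 2, read 0 -> (C,0)->write 0,move L,goto C. Now: state=C, head=1, tape[-4..4]=010000000 (head:      ^)
Step 4: in state C at pos 1, read 0 -> (C,0)->write 0,move L,goto C. Now: state=C, head=0, tape[-4..4]=010000000 (head:     ^)
Step 5: in state C at pos 0, read 0 -> (C,0)->write 0,move L,goto C. Now: state=C, head=-1, tape[-4..4]=010000000 (head:    ^)
After 5 step(s): state = C (not H) -> not halted within 5 -> no

Answer: no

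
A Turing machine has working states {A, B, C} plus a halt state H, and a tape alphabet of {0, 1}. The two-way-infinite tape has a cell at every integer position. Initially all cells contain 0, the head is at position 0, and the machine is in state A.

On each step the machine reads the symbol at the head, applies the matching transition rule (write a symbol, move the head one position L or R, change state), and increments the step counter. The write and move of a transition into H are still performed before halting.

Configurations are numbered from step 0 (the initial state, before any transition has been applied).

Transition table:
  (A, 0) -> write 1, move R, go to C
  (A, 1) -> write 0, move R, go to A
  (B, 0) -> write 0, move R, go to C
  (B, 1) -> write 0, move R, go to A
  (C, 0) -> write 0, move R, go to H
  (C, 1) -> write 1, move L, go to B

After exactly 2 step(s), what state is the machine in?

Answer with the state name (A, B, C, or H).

Step 1: in state A at pos 0, read 0 -> (A,0)->write 1,move R,goto C. Now: state=C, head=1, tape[-1..2]=0100 (head:   ^)
Step 2: in state C at pos 1, read 0 -> (C,0)->write 0,move R,goto H. Now: state=H, head=2, tape[-1..3]=01000 (head:    ^)

Answer: H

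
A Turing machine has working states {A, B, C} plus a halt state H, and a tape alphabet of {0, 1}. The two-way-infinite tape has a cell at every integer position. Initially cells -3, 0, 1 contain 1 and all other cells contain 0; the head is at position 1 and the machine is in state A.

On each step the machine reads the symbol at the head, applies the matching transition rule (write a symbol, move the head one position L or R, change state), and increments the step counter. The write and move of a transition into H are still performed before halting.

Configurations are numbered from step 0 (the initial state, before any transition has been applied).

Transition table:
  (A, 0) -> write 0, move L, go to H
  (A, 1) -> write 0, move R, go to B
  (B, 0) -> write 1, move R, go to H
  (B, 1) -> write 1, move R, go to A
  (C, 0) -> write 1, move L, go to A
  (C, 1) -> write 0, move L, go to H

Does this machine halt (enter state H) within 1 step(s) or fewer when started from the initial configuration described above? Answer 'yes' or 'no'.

Answer: no

Derivation:
Step 1: in state A at pos 1, read 1 -> (A,1)->write 0,move R,goto B. Now: state=B, head=2, tape[-4..3]=01001000 (head:       ^)
After 1 step(s): state = B (not H) -> not halted within 1 -> no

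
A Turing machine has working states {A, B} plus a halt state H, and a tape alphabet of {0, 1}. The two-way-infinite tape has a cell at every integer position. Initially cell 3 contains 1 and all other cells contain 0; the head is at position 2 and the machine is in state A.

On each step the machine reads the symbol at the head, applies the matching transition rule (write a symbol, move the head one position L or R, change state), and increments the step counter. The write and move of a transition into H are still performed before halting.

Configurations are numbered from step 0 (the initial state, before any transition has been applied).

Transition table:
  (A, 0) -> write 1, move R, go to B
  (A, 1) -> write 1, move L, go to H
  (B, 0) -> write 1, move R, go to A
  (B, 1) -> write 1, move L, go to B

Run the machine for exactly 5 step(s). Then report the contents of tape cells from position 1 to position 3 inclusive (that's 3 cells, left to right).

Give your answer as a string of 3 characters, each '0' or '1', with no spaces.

Step 1: in state A at pos 2, read 0 -> (A,0)->write 1,move R,goto B. Now: state=B, head=3, tape[1..4]=0110 (head:   ^)
Step 2: in state B at pos 3, read 1 -> (B,1)->write 1,move L,goto B. Now: state=B, head=2, tape[1..4]=0110 (head:  ^)
Step 3: in state B at pos 2, read 1 -> (B,1)->write 1,move L,goto B. Now: state=B, head=1, tape[0..4]=00110 (head:  ^)
Step 4: in state B at pos 1, read 0 -> (B,0)->write 1,move R,goto A. Now: state=A, head=2, tape[0..4]=01110 (head:   ^)
Step 5: in state A at pos 2, read 1 -> (A,1)->write 1,move L,goto H. Now: state=H, head=1, tape[0..4]=01110 (head:  ^)

Answer: 111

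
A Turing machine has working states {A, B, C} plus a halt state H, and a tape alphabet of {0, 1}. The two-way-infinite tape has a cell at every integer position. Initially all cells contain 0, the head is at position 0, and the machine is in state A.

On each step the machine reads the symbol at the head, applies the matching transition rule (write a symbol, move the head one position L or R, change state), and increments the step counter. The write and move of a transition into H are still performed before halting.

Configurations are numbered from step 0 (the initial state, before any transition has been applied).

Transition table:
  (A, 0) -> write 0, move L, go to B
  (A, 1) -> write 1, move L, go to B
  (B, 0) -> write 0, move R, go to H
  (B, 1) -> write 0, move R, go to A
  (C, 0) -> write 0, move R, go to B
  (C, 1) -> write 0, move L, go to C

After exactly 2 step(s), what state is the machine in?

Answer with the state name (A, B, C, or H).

Answer: H

Derivation:
Step 1: in state A at pos 0, read 0 -> (A,0)->write 0,move L,goto B. Now: state=B, head=-1, tape[-2..1]=0000 (head:  ^)
Step 2: in state B at pos -1, read 0 -> (B,0)->write 0,move R,goto H. Now: state=H, head=0, tape[-2..1]=0000 (head:   ^)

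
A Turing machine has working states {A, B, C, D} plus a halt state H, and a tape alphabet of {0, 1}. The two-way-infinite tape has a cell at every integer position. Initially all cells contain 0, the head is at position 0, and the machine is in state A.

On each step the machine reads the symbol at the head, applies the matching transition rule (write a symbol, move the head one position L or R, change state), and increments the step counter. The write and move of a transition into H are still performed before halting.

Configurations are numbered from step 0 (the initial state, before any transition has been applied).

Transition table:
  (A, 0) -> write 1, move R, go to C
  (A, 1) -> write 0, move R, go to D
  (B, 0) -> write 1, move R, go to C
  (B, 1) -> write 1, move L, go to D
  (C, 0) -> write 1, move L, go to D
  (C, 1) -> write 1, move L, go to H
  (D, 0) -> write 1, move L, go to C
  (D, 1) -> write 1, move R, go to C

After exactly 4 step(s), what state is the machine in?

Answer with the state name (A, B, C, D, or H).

Step 1: in state A at pos 0, read 0 -> (A,0)->write 1,move R,goto C. Now: state=C, head=1, tape[-1..2]=0100 (head:   ^)
Step 2: in state C at pos 1, read 0 -> (C,0)->write 1,move L,goto D. Now: state=D, head=0, tape[-1..2]=0110 (head:  ^)
Step 3: in state D at pos 0, read 1 -> (D,1)->write 1,move R,goto C. Now: state=C, head=1, tape[-1..2]=0110 (head:   ^)
Step 4: in state C at pos 1, read 1 -> (C,1)->write 1,move L,goto H. Now: state=H, head=0, tape[-1..2]=0110 (head:  ^)

Answer: H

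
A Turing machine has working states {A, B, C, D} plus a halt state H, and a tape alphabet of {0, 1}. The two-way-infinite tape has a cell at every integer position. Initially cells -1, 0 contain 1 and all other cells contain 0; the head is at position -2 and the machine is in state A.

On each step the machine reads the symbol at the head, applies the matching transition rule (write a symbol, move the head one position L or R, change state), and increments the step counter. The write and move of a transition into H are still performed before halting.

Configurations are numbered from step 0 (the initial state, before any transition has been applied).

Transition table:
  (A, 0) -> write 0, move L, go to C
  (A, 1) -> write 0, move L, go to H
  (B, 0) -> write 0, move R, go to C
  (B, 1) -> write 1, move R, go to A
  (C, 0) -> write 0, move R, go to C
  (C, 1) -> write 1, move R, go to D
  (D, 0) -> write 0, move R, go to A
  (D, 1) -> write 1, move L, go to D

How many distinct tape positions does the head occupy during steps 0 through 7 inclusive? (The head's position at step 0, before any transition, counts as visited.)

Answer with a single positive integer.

Answer: 4

Derivation:
Step 1: in state A at pos -2, read 0 -> (A,0)->write 0,move L,goto C. Now: state=C, head=-3, tape[-4..1]=000110 (head:  ^)
Step 2: in state C at pos -3, read 0 -> (C,0)->write 0,move R,goto C. Now: state=C, head=-2, tape[-4..1]=000110 (head:   ^)
Step 3: in state C at pos -2, read 0 -> (C,0)->write 0,move R,goto C. Now: state=C, head=-1, tape[-4..1]=000110 (head:    ^)
Step 4: in state C at pos -1, read 1 -> (C,1)->write 1,move R,goto D. Now: state=D, head=0, tape[-4..1]=000110 (head:     ^)
Step 5: in state D at pos 0, read 1 -> (D,1)->write 1,move L,goto D. Now: state=D, head=-1, tape[-4..1]=000110 (head:    ^)
Step 6: in state D at pos -1, read 1 -> (D,1)->write 1,move L,goto D. Now: state=D, head=-2, tape[-4..1]=000110 (head:   ^)
Step 7: in state D at pos -2, read 0 -> (D,0)->write 0,move R,goto A. Now: state=A, head=-1, tape[-4..1]=000110 (head:    ^)
Head positions at steps 0..7: starting at -2, distinct positions visited = {-3, -2, -1, 0} -> 4 position(s)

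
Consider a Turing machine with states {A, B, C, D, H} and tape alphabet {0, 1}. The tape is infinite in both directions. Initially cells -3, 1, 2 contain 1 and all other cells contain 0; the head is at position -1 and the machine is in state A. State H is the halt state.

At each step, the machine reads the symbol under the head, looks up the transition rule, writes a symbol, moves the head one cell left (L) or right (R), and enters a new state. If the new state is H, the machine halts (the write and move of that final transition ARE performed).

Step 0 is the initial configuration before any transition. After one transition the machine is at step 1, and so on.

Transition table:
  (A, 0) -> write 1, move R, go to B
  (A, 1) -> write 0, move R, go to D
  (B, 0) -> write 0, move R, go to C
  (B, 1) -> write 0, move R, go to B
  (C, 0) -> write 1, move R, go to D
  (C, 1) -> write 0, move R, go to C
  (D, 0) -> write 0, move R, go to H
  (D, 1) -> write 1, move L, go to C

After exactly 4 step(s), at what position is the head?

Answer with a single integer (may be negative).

Step 1: in state A at pos -1, read 0 -> (A,0)->write 1,move R,goto B. Now: state=B, head=0, tape[-4..3]=01010110 (head:     ^)
Step 2: in state B at pos 0, read 0 -> (B,0)->write 0,move R,goto C. Now: state=C, head=1, tape[-4..3]=01010110 (head:      ^)
Step 3: in state C at pos 1, read 1 -> (C,1)->write 0,move R,goto C. Now: state=C, head=2, tape[-4..3]=01010010 (head:       ^)
Step 4: in state C at pos 2, read 1 -> (C,1)->write 0,move R,goto C. Now: state=C, head=3, tape[-4..4]=010100000 (head:        ^)

Answer: 3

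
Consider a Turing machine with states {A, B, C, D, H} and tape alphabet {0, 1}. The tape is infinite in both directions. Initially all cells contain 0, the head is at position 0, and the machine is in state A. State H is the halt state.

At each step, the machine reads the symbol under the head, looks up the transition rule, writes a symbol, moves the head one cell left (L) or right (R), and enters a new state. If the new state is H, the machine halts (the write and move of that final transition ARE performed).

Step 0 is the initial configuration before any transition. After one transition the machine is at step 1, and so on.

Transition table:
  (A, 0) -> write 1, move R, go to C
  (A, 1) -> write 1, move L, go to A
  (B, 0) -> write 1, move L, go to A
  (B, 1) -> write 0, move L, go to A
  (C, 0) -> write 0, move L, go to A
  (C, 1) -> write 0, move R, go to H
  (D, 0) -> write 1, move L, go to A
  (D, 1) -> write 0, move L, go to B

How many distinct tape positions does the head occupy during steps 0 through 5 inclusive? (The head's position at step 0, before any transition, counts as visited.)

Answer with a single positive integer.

Step 1: in state A at pos 0, read 0 -> (A,0)->write 1,move R,goto C. Now: state=C, head=1, tape[-1..2]=0100 (head:   ^)
Step 2: in state C at pos 1, read 0 -> (C,0)->write 0,move L,goto A. Now: state=A, head=0, tape[-1..2]=0100 (head:  ^)
Step 3: in state A at pos 0, read 1 -> (A,1)->write 1,move L,goto A. Now: state=A, head=-1, tape[-2..2]=00100 (head:  ^)
Step 4: in state A at pos -1, read 0 -> (A,0)->write 1,move R,goto C. Now: state=C, head=0, tape[-2..2]=01100 (head:   ^)
Step 5: in state C at pos 0, read 1 -> (C,1)->write 0,move R,goto H. Now: state=H, head=1, tape[-2..2]=01000 (head:    ^)
Head positions at steps 0..5: starting at 0, distinct positions visited = {-1, 0, 1} -> 3 position(s)

Answer: 3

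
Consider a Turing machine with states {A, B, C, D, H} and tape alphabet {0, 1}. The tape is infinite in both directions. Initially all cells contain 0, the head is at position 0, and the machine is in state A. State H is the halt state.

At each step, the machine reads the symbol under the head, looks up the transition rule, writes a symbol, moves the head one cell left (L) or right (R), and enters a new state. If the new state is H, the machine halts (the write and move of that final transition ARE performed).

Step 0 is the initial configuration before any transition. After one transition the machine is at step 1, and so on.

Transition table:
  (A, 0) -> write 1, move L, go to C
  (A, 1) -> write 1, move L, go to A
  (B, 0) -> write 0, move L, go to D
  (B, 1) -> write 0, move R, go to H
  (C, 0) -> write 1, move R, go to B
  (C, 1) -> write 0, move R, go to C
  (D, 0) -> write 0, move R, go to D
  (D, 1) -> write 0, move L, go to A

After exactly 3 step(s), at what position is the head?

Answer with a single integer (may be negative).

Step 1: in state A at pos 0, read 0 -> (A,0)->write 1,move L,goto C. Now: state=C, head=-1, tape[-2..1]=0010 (head:  ^)
Step 2: in state C at pos -1, read 0 -> (C,0)->write 1,move R,goto B. Now: state=B, head=0, tape[-2..1]=0110 (head:   ^)
Step 3: in state B at pos 0, read 1 -> (B,1)->write 0,move R,goto H. Now: state=H, head=1, tape[-2..2]=01000 (head:    ^)

Answer: 1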